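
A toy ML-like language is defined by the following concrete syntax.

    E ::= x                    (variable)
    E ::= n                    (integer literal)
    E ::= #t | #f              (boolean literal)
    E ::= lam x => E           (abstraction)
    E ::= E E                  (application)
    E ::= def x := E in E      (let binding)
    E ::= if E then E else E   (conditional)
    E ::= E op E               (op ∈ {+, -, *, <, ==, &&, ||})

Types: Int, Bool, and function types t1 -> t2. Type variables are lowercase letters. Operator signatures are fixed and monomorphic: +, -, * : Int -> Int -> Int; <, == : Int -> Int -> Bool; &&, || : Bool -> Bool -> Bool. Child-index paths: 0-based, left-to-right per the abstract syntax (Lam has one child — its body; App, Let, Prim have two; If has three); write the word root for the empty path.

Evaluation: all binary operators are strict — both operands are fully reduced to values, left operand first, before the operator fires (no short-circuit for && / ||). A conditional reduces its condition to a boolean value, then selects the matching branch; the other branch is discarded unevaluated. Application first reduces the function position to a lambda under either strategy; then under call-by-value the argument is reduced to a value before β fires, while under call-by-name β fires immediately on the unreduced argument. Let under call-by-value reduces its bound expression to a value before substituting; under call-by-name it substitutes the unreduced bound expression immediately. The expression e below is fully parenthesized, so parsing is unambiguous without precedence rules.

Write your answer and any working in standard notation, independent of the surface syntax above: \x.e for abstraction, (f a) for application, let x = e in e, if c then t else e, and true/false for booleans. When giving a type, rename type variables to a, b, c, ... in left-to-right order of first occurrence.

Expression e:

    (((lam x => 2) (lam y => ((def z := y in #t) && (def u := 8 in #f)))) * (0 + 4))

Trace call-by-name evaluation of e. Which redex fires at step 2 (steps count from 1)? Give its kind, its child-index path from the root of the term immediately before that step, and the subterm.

Working:
step 0: (((\x.2) (\y.((let z = y in true) && (let u = 8 in false)))) * (0 + 4))
step 1: [beta@0] (2 * (0 + 4))
step 2: [delta@1] (2 * 4)

Answer: delta at 1 : (0 + 4)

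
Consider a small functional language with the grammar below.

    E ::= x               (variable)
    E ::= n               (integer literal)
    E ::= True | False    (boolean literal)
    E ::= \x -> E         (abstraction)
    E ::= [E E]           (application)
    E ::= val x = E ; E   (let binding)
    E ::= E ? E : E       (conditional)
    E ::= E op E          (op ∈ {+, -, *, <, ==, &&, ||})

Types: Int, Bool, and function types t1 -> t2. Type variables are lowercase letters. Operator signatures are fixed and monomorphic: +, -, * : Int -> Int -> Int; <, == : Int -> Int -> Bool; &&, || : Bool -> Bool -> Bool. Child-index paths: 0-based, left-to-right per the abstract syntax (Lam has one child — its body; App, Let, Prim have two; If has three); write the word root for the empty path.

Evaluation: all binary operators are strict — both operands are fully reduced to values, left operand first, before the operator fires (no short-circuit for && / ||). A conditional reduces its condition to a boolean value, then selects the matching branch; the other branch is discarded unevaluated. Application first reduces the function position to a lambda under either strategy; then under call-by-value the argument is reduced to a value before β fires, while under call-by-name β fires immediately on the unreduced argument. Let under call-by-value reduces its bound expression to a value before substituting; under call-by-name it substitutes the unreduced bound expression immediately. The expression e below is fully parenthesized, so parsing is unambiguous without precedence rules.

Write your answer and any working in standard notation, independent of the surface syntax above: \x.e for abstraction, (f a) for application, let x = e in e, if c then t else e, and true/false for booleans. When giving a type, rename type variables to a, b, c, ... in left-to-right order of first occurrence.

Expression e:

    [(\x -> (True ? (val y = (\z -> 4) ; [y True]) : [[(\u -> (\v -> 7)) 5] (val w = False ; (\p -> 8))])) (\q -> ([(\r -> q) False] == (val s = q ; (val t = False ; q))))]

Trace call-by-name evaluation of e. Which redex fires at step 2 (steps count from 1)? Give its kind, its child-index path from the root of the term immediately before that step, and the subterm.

Working:
step 0: ((\x.(if true then (let y = (\z.4) in (y true)) else (((\u.(\v.7)) 5) (let w = false in (\p.8))))) (\q.(((\r.q) false) == (let s = q in (let t = false in q)))))
step 1: [beta@root] (if true then (let y = (\z.4) in (y true)) else (((\u.(\v.7)) 5) (let w = false in (\p.8))))
step 2: [if@root] (let y = (\z.4) in (y true))

Answer: if at root : (if true then (let y = (\z.4) in (y true)) else (((\u.(\v.7)) 5) (let w = false in (\p.8))))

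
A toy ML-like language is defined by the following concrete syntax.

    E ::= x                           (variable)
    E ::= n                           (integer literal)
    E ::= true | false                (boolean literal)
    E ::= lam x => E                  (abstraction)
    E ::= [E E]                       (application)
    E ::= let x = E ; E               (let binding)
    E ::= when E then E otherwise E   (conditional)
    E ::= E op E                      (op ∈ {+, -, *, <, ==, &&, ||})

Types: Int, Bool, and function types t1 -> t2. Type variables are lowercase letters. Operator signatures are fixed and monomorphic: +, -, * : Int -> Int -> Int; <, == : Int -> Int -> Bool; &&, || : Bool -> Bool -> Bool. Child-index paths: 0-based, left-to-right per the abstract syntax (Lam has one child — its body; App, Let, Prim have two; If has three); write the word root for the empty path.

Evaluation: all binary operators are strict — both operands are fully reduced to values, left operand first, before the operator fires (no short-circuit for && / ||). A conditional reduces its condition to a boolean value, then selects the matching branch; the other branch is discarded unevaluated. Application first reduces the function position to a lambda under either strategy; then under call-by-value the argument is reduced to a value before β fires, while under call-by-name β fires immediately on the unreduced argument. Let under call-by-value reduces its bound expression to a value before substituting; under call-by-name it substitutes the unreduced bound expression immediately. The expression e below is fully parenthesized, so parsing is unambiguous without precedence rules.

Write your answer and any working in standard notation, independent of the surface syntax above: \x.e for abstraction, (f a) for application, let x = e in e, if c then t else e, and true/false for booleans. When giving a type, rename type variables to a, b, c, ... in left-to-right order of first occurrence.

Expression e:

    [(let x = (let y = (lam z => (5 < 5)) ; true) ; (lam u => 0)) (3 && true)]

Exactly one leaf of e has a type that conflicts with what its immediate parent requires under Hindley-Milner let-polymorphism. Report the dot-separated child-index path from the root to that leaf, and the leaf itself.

Answer: 1.0 : 3

Trace:
  unify Int ~ Int
  unify Int ~ Int
\z._ : a -> Bool
let y : forall. a -> Bool
let x : Bool
\u._ : b -> Int
  unify Int ~ Bool
  FAIL: mismatch Int ~ Bool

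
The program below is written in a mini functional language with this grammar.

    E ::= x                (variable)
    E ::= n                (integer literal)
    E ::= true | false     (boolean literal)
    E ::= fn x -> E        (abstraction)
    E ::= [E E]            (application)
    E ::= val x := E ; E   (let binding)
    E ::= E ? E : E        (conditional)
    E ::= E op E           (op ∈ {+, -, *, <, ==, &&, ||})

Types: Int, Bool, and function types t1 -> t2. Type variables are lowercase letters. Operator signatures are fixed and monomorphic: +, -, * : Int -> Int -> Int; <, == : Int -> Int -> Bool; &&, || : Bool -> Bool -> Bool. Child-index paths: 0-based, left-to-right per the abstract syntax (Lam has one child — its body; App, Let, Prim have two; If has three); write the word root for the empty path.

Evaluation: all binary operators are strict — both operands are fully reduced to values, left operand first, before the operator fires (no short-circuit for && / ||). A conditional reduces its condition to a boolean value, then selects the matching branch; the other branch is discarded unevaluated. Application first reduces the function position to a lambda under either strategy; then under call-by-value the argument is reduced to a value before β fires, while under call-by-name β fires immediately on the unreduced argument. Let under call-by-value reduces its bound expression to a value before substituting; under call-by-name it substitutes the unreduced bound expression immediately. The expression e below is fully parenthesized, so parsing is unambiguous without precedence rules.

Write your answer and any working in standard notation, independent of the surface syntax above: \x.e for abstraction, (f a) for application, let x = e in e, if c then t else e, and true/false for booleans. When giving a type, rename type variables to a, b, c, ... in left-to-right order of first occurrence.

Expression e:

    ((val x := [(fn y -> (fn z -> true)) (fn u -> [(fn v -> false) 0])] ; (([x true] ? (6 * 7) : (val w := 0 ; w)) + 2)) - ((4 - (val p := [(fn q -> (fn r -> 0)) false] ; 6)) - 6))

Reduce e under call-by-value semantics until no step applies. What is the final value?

Working:
step 0: ((let x = ((\y.(\z.true)) (\u.((\v.false) 0))) in ((if (x true) then (6 * 7) else (let w = 0 in w)) + 2)) - ((4 - (let p = ((\q.(\r.0)) false) in 6)) - 6))
step 1: [beta@0.0] ((let x = (\z.true) in ((if (x true) then (6 * 7) else (let w = 0 in w)) + 2)) - ((4 - (let p = ((\q.(\r.0)) false) in 6)) - 6))
step 2: [let@0] (((if ((\z.true) true) then (6 * 7) else (let w = 0 in w)) + 2) - ((4 - (let p = ((\q.(\r.0)) false) in 6)) - 6))
step 3: [beta@0.0.0] (((if true then (6 * 7) else (let w = 0 in w)) + 2) - ((4 - (let p = ((\q.(\r.0)) false) in 6)) - 6))
step 4: [if@0.0] (((6 * 7) + 2) - ((4 - (let p = ((\q.(\r.0)) false) in 6)) - 6))
step 5: [delta@0.0] ((42 + 2) - ((4 - (let p = ((\q.(\r.0)) false) in 6)) - 6))
step 6: [delta@0] (44 - ((4 - (let p = ((\q.(\r.0)) false) in 6)) - 6))
step 7: [beta@1.0.1.0] (44 - ((4 - (let p = (\r.0) in 6)) - 6))
step 8: [let@1.0.1] (44 - ((4 - 6) - 6))
step 9: [delta@1.0] (44 - (-2 - 6))
step 10: [delta@1] (44 - -8)
step 11: [delta@root] 52

Answer: 52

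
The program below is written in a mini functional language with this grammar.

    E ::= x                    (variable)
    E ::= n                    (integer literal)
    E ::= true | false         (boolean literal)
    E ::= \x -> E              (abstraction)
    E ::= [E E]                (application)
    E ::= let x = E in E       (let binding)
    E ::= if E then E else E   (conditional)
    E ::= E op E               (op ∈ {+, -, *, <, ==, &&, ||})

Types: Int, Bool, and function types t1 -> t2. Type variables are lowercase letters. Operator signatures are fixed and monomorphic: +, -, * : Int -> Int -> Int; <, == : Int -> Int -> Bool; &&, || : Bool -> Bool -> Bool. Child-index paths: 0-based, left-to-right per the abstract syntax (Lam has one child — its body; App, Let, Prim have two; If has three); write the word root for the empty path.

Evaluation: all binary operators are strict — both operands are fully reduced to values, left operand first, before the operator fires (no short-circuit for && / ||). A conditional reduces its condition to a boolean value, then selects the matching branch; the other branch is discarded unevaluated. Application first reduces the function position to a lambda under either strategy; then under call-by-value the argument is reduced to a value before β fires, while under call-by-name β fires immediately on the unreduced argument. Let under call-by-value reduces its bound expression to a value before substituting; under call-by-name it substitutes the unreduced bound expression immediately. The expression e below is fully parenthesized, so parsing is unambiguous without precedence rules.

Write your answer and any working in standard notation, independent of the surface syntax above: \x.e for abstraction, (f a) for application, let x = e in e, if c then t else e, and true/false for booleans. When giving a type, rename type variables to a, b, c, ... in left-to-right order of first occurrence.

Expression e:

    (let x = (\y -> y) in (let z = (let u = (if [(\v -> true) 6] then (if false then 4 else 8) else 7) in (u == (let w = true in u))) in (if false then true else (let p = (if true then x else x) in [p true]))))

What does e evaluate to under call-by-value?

Derivation:
step 0: (let x = (\y.y) in (let z = (let u = (if ((\v.true) 6) then (if false then 4 else 8) else 7) in (u == (let w = true in u))) in (if false then true else (let p = (if true then x else x) in (p true)))))
step 1: [let@root] (let z = (let u = (if ((\v.true) 6) then (if false then 4 else 8) else 7) in (u == (let w = true in u))) in (if false then true else (let p = (if true then (\y.y) else (\y.y)) in (p true))))
step 2: [beta@0.0.0] (let z = (let u = (if true then (if false then 4 else 8) else 7) in (u == (let w = true in u))) in (if false then true else (let p = (if true then (\y.y) else (\y.y)) in (p true))))
step 3: [if@0.0] (let z = (let u = (if false then 4 else 8) in (u == (let w = true in u))) in (if false then true else (let p = (if true then (\y.y) else (\y.y)) in (p true))))
step 4: [if@0.0] (let z = (let u = 8 in (u == (let w = true in u))) in (if false then true else (let p = (if true then (\y.y) else (\y.y)) in (p true))))
step 5: [let@0] (let z = (8 == (let w = true in 8)) in (if false then true else (let p = (if true then (\y.y) else (\y.y)) in (p true))))
step 6: [let@0.1] (let z = (8 == 8) in (if false then true else (let p = (if true then (\y.y) else (\y.y)) in (p true))))
step 7: [delta@0] (let z = true in (if false then true else (let p = (if true then (\y.y) else (\y.y)) in (p true))))
step 8: [let@root] (if false then true else (let p = (if true then (\y.y) else (\y.y)) in (p true)))
step 9: [if@root] (let p = (if true then (\y.y) else (\y.y)) in (p true))
step 10: [if@0] (let p = (\y.y) in (p true))
step 11: [let@root] ((\y.y) true)
step 12: [beta@root] true

Answer: true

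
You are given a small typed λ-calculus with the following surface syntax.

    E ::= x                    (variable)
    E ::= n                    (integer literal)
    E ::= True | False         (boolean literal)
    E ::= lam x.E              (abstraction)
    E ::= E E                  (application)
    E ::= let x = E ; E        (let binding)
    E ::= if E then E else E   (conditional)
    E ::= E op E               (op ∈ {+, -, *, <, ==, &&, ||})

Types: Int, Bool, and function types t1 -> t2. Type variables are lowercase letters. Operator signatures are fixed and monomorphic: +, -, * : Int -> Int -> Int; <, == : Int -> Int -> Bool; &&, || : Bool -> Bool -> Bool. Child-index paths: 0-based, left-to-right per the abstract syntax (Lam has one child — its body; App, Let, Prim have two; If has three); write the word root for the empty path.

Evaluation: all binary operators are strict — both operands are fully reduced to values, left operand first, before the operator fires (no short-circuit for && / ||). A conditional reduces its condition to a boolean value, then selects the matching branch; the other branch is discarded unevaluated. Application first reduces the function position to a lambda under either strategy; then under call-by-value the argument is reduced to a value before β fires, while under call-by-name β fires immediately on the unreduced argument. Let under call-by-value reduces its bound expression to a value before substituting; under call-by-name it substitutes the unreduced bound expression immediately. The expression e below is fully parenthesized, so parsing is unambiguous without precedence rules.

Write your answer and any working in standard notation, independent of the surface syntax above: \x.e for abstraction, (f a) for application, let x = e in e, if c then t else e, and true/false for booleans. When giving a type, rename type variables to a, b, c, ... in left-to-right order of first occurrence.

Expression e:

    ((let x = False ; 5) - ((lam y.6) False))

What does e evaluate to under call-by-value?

Answer: -1

Trace:
step 0: ((let x = false in 5) - ((\y.6) false))
step 1: [let@0] (5 - ((\y.6) false))
step 2: [beta@1] (5 - 6)
step 3: [delta@root] -1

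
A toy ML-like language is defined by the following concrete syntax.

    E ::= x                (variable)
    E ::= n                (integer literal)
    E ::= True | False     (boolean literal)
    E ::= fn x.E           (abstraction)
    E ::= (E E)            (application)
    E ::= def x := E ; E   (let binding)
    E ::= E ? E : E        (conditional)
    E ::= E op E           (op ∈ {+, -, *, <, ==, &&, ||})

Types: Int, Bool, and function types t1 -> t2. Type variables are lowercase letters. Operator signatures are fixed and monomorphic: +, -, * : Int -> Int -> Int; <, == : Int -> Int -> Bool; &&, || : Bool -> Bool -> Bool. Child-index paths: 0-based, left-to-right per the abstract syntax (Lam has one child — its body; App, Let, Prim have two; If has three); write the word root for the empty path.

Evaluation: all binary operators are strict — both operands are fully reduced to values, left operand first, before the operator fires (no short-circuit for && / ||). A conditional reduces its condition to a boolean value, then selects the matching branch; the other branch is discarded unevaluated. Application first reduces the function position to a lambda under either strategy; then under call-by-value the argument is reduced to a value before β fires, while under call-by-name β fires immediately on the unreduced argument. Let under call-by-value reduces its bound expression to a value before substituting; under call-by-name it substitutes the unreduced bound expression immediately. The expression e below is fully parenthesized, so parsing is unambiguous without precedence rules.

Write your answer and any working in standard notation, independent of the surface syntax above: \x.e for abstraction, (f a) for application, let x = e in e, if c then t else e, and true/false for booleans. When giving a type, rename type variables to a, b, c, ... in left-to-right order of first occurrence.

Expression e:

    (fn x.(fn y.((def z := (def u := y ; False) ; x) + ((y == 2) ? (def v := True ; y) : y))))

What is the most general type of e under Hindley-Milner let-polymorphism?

Answer: Int -> Int -> Int

Trace:
y : b
let u : b
let z : Bool
x : a
  unify a ~ Int
y : b
  unify b ~ Int
  unify Int ~ Int
  unify Bool ~ Bool
let v : Bool
y : Int
y : Int
  unify Int ~ Int
  unify Int ~ Int
\y._ : Int -> Int
\x._ : Int -> Int -> Int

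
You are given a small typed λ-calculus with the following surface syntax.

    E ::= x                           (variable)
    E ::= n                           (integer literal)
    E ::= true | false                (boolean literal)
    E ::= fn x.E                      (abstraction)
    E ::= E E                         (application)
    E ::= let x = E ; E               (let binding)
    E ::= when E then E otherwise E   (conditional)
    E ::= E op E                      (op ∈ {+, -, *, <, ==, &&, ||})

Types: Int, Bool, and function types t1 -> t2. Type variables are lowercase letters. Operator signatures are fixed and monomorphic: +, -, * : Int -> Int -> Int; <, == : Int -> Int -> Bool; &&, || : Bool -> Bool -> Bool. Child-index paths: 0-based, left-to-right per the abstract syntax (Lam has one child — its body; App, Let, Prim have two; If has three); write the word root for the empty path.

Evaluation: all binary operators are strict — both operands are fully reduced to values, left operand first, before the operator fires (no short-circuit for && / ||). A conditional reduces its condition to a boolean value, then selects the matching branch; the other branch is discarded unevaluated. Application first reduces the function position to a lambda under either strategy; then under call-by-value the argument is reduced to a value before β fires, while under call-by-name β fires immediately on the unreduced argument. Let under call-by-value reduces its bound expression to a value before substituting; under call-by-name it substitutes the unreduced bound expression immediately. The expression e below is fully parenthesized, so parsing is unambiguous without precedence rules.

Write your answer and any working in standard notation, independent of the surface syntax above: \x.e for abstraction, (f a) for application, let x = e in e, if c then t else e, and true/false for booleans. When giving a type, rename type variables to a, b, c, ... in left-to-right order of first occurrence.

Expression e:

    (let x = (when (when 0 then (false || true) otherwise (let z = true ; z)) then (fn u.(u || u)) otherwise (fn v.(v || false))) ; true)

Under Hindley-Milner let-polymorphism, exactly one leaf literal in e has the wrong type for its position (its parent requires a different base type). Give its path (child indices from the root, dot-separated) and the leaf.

Answer: 0.0.0 : 0

Working:
  unify Int ~ Bool
  FAIL: mismatch Int ~ Bool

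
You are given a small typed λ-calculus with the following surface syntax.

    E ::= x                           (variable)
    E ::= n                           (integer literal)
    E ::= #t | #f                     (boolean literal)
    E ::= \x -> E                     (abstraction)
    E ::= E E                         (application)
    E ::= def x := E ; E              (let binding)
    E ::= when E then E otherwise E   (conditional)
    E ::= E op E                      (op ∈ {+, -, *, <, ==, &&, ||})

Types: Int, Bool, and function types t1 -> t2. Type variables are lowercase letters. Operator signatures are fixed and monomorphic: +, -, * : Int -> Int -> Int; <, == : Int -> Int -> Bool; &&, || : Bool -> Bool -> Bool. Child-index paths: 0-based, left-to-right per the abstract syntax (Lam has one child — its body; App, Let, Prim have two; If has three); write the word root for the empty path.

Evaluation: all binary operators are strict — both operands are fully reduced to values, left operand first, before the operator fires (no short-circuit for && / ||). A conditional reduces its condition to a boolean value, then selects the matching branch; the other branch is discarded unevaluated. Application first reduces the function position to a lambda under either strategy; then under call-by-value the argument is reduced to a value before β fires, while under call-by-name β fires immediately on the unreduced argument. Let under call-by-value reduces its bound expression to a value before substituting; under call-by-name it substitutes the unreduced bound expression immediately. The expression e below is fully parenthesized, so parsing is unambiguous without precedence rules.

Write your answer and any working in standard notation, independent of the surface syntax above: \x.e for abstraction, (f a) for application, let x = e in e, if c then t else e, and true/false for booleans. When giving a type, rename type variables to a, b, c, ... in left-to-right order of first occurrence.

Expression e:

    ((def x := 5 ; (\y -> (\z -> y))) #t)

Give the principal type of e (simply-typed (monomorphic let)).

Answer: a -> Bool

Working:
let x : Int
y : a
\z._ : b -> a
\y._ : a -> b -> a
  unify a -> b -> a ~ Bool -> c
  unify a ~ Bool
  unify b -> Bool ~ c
_ _ : b -> Bool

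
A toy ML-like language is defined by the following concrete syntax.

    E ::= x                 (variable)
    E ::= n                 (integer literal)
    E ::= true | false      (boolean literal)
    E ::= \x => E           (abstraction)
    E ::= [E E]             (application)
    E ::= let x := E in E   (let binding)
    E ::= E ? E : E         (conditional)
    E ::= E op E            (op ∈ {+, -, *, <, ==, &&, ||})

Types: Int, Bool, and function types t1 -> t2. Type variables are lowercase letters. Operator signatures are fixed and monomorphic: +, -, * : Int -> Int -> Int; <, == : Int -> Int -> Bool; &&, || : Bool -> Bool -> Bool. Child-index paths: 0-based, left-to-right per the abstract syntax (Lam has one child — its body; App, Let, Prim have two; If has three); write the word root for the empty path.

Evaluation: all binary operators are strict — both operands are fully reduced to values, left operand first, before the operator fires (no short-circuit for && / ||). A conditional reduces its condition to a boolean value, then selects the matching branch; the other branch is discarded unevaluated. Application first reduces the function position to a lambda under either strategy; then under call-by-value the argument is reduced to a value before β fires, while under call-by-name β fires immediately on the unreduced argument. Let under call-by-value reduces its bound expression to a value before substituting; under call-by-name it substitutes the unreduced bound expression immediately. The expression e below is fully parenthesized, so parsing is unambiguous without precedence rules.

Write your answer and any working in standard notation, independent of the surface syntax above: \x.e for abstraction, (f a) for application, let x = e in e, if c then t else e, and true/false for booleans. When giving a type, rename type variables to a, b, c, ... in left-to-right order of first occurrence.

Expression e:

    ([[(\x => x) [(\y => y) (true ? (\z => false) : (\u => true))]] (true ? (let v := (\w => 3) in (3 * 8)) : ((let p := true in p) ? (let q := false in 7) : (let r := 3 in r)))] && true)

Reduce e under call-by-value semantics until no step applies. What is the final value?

Trace:
step 0: ((((\x.x) ((\y.y) (if true then (\z.false) else (\u.true)))) (if true then (let v = (\w.3) in (3 * 8)) else (if (let p = true in p) then (let q = false in 7) else (let r = 3 in r)))) && true)
step 1: [if@0.0.1.1] ((((\x.x) ((\y.y) (\z.false))) (if true then (let v = (\w.3) in (3 * 8)) else (if (let p = true in p) then (let q = false in 7) else (let r = 3 in r)))) && true)
step 2: [beta@0.0.1] ((((\x.x) (\z.false)) (if true then (let v = (\w.3) in (3 * 8)) else (if (let p = true in p) then (let q = false in 7) else (let r = 3 in r)))) && true)
step 3: [beta@0.0] (((\z.false) (if true then (let v = (\w.3) in (3 * 8)) else (if (let p = true in p) then (let q = false in 7) else (let r = 3 in r)))) && true)
step 4: [if@0.1] (((\z.false) (let v = (\w.3) in (3 * 8))) && true)
step 5: [let@0.1] (((\z.false) (3 * 8)) && true)
step 6: [delta@0.1] (((\z.false) 24) && true)
step 7: [beta@0] (false && true)
step 8: [delta@root] false

Answer: false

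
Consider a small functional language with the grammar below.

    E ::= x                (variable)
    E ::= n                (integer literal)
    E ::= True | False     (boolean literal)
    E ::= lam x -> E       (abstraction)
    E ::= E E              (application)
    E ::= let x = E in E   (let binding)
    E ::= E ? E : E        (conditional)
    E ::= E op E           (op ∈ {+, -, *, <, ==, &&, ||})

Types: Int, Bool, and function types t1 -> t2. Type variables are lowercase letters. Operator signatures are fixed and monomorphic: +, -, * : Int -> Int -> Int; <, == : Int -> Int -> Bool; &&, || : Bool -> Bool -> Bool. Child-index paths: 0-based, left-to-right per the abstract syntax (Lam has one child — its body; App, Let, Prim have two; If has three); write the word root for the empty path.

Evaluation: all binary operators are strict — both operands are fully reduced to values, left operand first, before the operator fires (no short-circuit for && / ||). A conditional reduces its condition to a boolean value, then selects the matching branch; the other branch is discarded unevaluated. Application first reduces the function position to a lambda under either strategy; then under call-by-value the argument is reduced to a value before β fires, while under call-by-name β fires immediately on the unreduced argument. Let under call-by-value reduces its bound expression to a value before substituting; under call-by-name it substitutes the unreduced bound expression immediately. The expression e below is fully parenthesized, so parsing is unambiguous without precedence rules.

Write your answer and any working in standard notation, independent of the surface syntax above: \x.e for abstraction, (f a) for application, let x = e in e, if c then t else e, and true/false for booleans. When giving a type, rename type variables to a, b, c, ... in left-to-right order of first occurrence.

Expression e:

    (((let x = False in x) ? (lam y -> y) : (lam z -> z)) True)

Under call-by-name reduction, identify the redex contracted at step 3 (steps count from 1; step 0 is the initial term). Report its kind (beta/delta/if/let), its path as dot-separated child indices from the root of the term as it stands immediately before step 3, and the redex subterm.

Answer: beta at root : ((\z.z) true)

Derivation:
step 0: ((if (let x = false in x) then (\y.y) else (\z.z)) true)
step 1: [let@0.0] ((if false then (\y.y) else (\z.z)) true)
step 2: [if@0] ((\z.z) true)
step 3: [beta@root] true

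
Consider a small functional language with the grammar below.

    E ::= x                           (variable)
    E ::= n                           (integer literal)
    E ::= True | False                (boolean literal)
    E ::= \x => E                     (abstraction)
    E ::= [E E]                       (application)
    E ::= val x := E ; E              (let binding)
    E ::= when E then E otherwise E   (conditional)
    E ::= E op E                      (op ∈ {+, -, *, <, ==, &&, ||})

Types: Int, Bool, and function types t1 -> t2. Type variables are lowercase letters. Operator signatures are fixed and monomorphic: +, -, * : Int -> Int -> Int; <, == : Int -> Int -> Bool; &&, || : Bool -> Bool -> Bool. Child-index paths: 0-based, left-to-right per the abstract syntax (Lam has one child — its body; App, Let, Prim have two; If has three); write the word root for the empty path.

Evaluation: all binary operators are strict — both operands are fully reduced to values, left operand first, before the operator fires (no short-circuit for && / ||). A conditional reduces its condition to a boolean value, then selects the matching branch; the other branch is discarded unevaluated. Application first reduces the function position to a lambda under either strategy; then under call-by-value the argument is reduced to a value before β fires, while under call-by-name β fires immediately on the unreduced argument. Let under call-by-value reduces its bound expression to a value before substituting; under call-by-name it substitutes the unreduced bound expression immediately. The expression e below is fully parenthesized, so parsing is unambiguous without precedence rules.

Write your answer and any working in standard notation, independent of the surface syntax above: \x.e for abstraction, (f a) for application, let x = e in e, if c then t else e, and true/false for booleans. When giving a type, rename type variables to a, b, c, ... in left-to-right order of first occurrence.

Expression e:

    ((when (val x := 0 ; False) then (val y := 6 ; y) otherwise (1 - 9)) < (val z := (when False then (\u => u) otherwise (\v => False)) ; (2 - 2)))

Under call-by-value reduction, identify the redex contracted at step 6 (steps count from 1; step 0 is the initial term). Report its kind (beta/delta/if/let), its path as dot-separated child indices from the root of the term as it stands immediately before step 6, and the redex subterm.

Working:
step 0: ((if (let x = 0 in false) then (let y = 6 in y) else (1 - 9)) < (let z = (if false then (\u.u) else (\v.false)) in (2 - 2)))
step 1: [let@0.0] ((if false then (let y = 6 in y) else (1 - 9)) < (let z = (if false then (\u.u) else (\v.false)) in (2 - 2)))
step 2: [if@0] ((1 - 9) < (let z = (if false then (\u.u) else (\v.false)) in (2 - 2)))
step 3: [delta@0] (-8 < (let z = (if false then (\u.u) else (\v.false)) in (2 - 2)))
step 4: [if@1.0] (-8 < (let z = (\v.false) in (2 - 2)))
step 5: [let@1] (-8 < (2 - 2))
step 6: [delta@1] (-8 < 0)

Answer: delta at 1 : (2 - 2)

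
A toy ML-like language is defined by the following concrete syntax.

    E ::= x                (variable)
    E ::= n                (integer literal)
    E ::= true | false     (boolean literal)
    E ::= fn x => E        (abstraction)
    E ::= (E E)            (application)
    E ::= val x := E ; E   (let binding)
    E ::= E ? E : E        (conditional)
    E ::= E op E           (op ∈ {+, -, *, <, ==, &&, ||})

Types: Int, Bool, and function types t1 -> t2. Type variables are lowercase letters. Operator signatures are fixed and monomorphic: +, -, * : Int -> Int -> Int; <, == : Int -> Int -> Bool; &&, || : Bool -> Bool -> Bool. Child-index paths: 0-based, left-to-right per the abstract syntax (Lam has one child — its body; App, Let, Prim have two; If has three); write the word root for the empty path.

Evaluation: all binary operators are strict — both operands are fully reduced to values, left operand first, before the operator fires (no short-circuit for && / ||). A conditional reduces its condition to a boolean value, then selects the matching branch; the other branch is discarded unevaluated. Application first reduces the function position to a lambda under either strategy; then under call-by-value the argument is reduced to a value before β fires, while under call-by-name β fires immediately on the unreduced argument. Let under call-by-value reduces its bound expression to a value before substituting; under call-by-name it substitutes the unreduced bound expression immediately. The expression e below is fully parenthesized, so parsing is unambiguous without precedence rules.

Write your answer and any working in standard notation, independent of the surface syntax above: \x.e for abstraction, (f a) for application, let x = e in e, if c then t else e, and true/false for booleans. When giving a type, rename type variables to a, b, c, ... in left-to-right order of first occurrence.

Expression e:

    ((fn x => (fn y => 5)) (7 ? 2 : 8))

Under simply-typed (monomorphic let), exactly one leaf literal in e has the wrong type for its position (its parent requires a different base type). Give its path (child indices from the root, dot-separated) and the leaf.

Answer: 1.0 : 7

Working:
\y._ : b -> Int
\x._ : a -> b -> Int
  unify Int ~ Bool
  FAIL: mismatch Int ~ Bool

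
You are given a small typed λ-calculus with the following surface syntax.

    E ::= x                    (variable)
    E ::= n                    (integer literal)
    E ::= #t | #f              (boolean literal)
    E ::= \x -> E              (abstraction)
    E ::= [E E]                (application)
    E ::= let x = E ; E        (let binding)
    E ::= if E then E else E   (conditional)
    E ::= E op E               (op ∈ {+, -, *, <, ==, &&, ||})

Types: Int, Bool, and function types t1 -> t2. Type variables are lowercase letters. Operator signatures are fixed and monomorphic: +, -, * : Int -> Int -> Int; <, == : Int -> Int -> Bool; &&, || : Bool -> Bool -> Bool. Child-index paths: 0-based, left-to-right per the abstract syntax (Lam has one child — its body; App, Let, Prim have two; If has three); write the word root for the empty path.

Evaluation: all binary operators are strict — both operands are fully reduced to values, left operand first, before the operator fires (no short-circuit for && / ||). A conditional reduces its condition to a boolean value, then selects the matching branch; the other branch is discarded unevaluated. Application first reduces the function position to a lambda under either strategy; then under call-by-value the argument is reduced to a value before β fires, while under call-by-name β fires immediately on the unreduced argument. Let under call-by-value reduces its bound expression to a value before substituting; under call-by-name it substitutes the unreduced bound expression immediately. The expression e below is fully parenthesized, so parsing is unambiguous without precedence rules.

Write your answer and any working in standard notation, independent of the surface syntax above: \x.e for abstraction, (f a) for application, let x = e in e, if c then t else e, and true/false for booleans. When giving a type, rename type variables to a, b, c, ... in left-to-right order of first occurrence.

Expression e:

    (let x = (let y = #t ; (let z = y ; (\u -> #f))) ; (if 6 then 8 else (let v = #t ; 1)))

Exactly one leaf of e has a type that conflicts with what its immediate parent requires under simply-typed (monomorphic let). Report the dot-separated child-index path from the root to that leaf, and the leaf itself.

Answer: 1.0 : 6

Working:
let y : Bool
y : Bool
let z : Bool
\u._ : a -> Bool
let x : a -> Bool
  unify Int ~ Bool
  FAIL: mismatch Int ~ Bool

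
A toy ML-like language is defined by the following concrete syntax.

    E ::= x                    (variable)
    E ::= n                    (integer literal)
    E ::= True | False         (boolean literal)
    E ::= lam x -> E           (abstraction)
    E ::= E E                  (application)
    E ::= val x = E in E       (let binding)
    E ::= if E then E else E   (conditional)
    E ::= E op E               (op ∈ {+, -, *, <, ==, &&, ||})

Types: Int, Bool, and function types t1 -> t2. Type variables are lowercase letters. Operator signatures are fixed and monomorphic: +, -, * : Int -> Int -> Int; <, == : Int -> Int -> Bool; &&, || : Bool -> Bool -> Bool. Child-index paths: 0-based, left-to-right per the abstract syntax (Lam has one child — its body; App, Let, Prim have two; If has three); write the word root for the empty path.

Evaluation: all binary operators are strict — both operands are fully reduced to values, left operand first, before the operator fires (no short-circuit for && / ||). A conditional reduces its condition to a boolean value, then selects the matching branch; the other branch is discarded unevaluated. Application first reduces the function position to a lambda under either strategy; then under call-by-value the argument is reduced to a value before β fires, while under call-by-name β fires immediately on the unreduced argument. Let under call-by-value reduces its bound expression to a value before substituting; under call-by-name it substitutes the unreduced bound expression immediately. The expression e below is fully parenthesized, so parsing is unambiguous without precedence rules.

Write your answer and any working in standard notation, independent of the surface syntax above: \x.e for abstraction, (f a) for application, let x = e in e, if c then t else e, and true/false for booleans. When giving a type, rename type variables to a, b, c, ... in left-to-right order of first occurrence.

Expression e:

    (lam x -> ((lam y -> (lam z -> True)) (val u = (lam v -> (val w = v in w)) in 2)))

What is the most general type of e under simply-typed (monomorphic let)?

Derivation:
\z._ : c -> Bool
\y._ : b -> c -> Bool
v : d
let w : d
w : d
\v._ : d -> d
let u : d -> d
  unify b -> c -> Bool ~ Int -> e
  unify b ~ Int
  unify c -> Bool ~ e
_ _ : c -> Bool
\x._ : a -> c -> Bool

Answer: a -> b -> Bool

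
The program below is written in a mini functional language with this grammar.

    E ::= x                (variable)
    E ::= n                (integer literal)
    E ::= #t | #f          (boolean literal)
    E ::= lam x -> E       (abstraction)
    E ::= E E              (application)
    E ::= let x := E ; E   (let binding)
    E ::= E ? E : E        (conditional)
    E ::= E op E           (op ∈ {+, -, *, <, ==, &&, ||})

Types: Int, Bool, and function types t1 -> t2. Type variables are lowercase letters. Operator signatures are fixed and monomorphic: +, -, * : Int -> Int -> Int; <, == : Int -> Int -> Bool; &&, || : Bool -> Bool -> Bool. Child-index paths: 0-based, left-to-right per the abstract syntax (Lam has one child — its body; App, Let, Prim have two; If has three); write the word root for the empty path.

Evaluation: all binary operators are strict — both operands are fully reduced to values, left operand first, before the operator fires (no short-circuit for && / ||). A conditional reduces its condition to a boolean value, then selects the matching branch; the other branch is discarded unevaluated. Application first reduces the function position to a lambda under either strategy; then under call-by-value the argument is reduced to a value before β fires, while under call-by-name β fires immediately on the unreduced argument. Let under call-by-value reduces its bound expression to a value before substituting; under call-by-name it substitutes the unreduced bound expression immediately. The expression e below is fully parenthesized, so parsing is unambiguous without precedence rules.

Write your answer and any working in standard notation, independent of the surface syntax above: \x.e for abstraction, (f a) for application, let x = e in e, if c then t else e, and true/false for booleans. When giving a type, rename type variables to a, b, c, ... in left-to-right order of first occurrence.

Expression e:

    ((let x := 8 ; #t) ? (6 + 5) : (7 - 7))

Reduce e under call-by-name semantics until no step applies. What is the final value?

Answer: 11

Derivation:
step 0: (if (let x = 8 in true) then (6 + 5) else (7 - 7))
step 1: [let@0] (if true then (6 + 5) else (7 - 7))
step 2: [if@root] (6 + 5)
step 3: [delta@root] 11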